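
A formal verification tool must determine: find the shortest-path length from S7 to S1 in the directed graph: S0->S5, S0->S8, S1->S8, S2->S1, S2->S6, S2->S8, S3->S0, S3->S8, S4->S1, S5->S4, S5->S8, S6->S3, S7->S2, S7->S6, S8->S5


BFS layer-by-layer from S7:
  dist 0: {S7}
  dist 1: {S2, S6}
  dist 2: {S1, S3, S8}
  -> S1 reached at distance 2
Shortest path length = 2

2


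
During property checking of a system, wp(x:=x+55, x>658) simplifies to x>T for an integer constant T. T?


Formula: wp(x:=E, P) = P[E/x] (substitute E for x in postcondition)
Step 1: Postcondition: x>658
Step 2: Substitute x+55 for x: x+55>658
Step 3: Solve for x: x > 658-55 = 603

603


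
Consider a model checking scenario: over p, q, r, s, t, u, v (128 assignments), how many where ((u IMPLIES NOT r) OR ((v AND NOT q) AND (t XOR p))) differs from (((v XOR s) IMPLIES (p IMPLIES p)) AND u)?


F1 = ((u IMPLIES NOT r) OR ((v AND NOT q) AND (t XOR p)))
F2 = (((v XOR s) IMPLIES (p IMPLIES p)) AND u)
Evaluate both on each of 128 rows (bits = p,q,r,s,t,u,v):
  row 0 [0000000]: F1=1 F2=0 (differ) -> 1
  row 1 [0000001]: F1=1 F2=0 (differ) -> 1
  row 2 [0000010]: F1=1 F2=1 -> 0
  row 3 [0000011]: F1=1 F2=1 -> 0
  row 4 [0000100]: F1=1 F2=0 (differ) -> 1
  (every remaining row is evaluated the same way; all 128 results are listed next)
Full result column, 8 rows per line (p,q,r,s fixed per line; t,u,v runs 000..111 left to right):
  rows 0-7 [p,q,r,s=0000]: 11001100  (ones: 4)
  rows 8-15 [p,q,r,s=0001]: 11001100  (ones: 4)
  rows 16-23 [p,q,r,s=0010]: 11111110  (ones: 7)
  rows 24-31 [p,q,r,s=0011]: 11111110  (ones: 7)
  rows 32-39 [p,q,r,s=0100]: 11001100  (ones: 4)
  rows 40-47 [p,q,r,s=0101]: 11001100  (ones: 4)
  rows 48-55 [p,q,r,s=0110]: 11111111  (ones: 8)
  rows 56-63 [p,q,r,s=0111]: 11111111  (ones: 8)
  rows 64-71 [p,q,r,s=1000]: 11001100  (ones: 4)
  rows 72-79 [p,q,r,s=1001]: 11001100  (ones: 4)
  rows 80-87 [p,q,r,s=1010]: 11101111  (ones: 7)
  rows 88-95 [p,q,r,s=1011]: 11101111  (ones: 7)
  rows 96-103 [p,q,r,s=1100]: 11001100  (ones: 4)
  rows 104-111 [p,q,r,s=1101]: 11001100  (ones: 4)
  rows 112-119 [p,q,r,s=1110]: 11111111  (ones: 8)
  rows 120-127 [p,q,r,s=1111]: 11111111  (ones: 8)
Disagreements = 4+4+7+7+4+4+8+8+4+4+7+7+4+4+8+8 = 92

92


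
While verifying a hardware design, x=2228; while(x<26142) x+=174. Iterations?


Step 1: x goes from 2228 toward 26142 by 174; the body runs while x<26142, so iterations = ceil((bound-start)/step)
Step 2: Distance=23914
Step 3: ceil(23914/174)=138

138


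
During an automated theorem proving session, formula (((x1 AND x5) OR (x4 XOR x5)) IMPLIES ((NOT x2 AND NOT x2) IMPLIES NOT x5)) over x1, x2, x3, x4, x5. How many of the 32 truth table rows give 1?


Formula: (((x1 AND x5) OR (x4 XOR x5)) IMPLIES ((NOT x2 AND NOT x2) IMPLIES NOT x5)) over 5 vars (32 rows)
Evaluate each row (x1, x2, x3, x4, x5 as bits, MSB first):
  row 0 [00000]: (((0 AND 0) OR (0 XOR 0)) IMPLIES ((NOT 0 AND NOT 0) IMPLIES NOT 0)) -> 1
  row 1 [00001]: (((0 AND 1) OR (0 XOR 1)) IMPLIES ((NOT 0 AND NOT 0) IMPLIES NOT 1)) -> 0
  row 2 [00010]: (((0 AND 0) OR (1 XOR 0)) IMPLIES ((NOT 0 AND NOT 0) IMPLIES NOT 0)) -> 1
  row 3 [00011]: (((0 AND 1) OR (1 XOR 1)) IMPLIES ((NOT 0 AND NOT 0) IMPLIES NOT 1)) -> 1
  row 4 [00100]: (((0 AND 0) OR (0 XOR 0)) IMPLIES ((NOT 0 AND NOT 0) IMPLIES NOT 0)) -> 1
  row 5 [00101]: (((0 AND 1) OR (0 XOR 1)) IMPLIES ((NOT 0 AND NOT 0) IMPLIES NOT 1)) -> 0
  row 6 [00110]: (((0 AND 0) OR (1 XOR 0)) IMPLIES ((NOT 0 AND NOT 0) IMPLIES NOT 0)) -> 1
  row 7 [00111]: (((0 AND 1) OR (1 XOR 1)) IMPLIES ((NOT 0 AND NOT 0) IMPLIES NOT 1)) -> 1
  row 8 [01000]: (((0 AND 0) OR (0 XOR 0)) IMPLIES ((NOT 1 AND NOT 1) IMPLIES NOT 0)) -> 1
  row 9 [01001]: (((0 AND 1) OR (0 XOR 1)) IMPLIES ((NOT 1 AND NOT 1) IMPLIES NOT 1)) -> 1
  row 10 [01010]: (((0 AND 0) OR (1 XOR 0)) IMPLIES ((NOT 1 AND NOT 1) IMPLIES NOT 0)) -> 1
  row 11 [01011]: (((0 AND 1) OR (1 XOR 1)) IMPLIES ((NOT 1 AND NOT 1) IMPLIES NOT 1)) -> 1
  row 12 [01100]: (((0 AND 0) OR (0 XOR 0)) IMPLIES ((NOT 1 AND NOT 1) IMPLIES NOT 0)) -> 1
  row 13 [01101]: (((0 AND 1) OR (0 XOR 1)) IMPLIES ((NOT 1 AND NOT 1) IMPLIES NOT 1)) -> 1
  row 14 [01110]: (((0 AND 0) OR (1 XOR 0)) IMPLIES ((NOT 1 AND NOT 1) IMPLIES NOT 0)) -> 1
  row 15 [01111]: (((0 AND 1) OR (1 XOR 1)) IMPLIES ((NOT 1 AND NOT 1) IMPLIES NOT 1)) -> 1
  row 16 [10000]: (((1 AND 0) OR (0 XOR 0)) IMPLIES ((NOT 0 AND NOT 0) IMPLIES NOT 0)) -> 1
  row 17 [10001]: (((1 AND 1) OR (0 XOR 1)) IMPLIES ((NOT 0 AND NOT 0) IMPLIES NOT 1)) -> 0
  row 18 [10010]: (((1 AND 0) OR (1 XOR 0)) IMPLIES ((NOT 0 AND NOT 0) IMPLIES NOT 0)) -> 1
  row 19 [10011]: (((1 AND 1) OR (1 XOR 1)) IMPLIES ((NOT 0 AND NOT 0) IMPLIES NOT 1)) -> 0
  row 20 [10100]: (((1 AND 0) OR (0 XOR 0)) IMPLIES ((NOT 0 AND NOT 0) IMPLIES NOT 0)) -> 1
  row 21 [10101]: (((1 AND 1) OR (0 XOR 1)) IMPLIES ((NOT 0 AND NOT 0) IMPLIES NOT 1)) -> 0
  row 22 [10110]: (((1 AND 0) OR (1 XOR 0)) IMPLIES ((NOT 0 AND NOT 0) IMPLIES NOT 0)) -> 1
  row 23 [10111]: (((1 AND 1) OR (1 XOR 1)) IMPLIES ((NOT 0 AND NOT 0) IMPLIES NOT 1)) -> 0
  row 24 [11000]: (((1 AND 0) OR (0 XOR 0)) IMPLIES ((NOT 1 AND NOT 1) IMPLIES NOT 0)) -> 1
  row 25 [11001]: (((1 AND 1) OR (0 XOR 1)) IMPLIES ((NOT 1 AND NOT 1) IMPLIES NOT 1)) -> 1
  row 26 [11010]: (((1 AND 0) OR (1 XOR 0)) IMPLIES ((NOT 1 AND NOT 1) IMPLIES NOT 0)) -> 1
  row 27 [11011]: (((1 AND 1) OR (1 XOR 1)) IMPLIES ((NOT 1 AND NOT 1) IMPLIES NOT 1)) -> 1
  row 28 [11100]: (((1 AND 0) OR (0 XOR 0)) IMPLIES ((NOT 1 AND NOT 1) IMPLIES NOT 0)) -> 1
  row 29 [11101]: (((1 AND 1) OR (0 XOR 1)) IMPLIES ((NOT 1 AND NOT 1) IMPLIES NOT 1)) -> 1
  row 30 [11110]: (((1 AND 0) OR (1 XOR 0)) IMPLIES ((NOT 1 AND NOT 1) IMPLIES NOT 0)) -> 1
  row 31 [11111]: (((1 AND 1) OR (1 XOR 1)) IMPLIES ((NOT 1 AND NOT 1) IMPLIES NOT 1)) -> 1
Full result column, 8 rows per line (x1,x2 fixed per line; x3,x4,x5 runs 000..111 left to right):
  rows 0-7 [x1,x2=00]: 10111011  (ones: 6)
  rows 8-15 [x1,x2=01]: 11111111  (ones: 8)
  rows 16-23 [x1,x2=10]: 10101010  (ones: 4)
  rows 24-31 [x1,x2=11]: 11111111  (ones: 8)
Count of 1-rows = 6+8+4+8 = 26

26


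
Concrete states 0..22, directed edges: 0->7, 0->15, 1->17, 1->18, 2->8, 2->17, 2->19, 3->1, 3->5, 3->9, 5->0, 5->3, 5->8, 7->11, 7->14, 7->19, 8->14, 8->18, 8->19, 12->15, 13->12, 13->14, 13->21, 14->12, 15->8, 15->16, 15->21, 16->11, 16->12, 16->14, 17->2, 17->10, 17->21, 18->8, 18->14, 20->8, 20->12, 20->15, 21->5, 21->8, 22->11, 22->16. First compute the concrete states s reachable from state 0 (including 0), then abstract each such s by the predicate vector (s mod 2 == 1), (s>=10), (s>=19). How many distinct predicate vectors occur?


BFS from 0:
Concrete reachable: {0, 1, 2, 3, 5, 7, 8, 9, 10, 11, 12, 14, 15, 16, 17, 18, 19, 21}
Abstract via predicates (s mod 2 == 1), (s>=10), (s>=19):
  (0,0,0) <- {0, 2, 8}
  (0,1,0) <- {10, 12, 14, 16, 18}
  (1,0,0) <- {1, 3, 5, 7, 9}
  (1,1,0) <- {11, 15, 17}
  (1,1,1) <- {19, 21}
Distinct abstract states = 5

5


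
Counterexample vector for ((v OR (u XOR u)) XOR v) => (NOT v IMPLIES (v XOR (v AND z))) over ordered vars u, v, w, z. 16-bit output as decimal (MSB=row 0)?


F1 = ((v OR (u XOR u)) XOR v)
F2 = (NOT v IMPLIES (v XOR (v AND z)))
Counterexample to F1=>F2 is where F1=1 and F2=0.
Evaluate each row (bits = u,v,w,z, MSB first):
  row 0 [0000]: F1=0 F2=0 -> F1&~F2 -> 0
  row 1 [0001]: F1=0 F2=0 -> F1&~F2 -> 0
  row 2 [0010]: F1=0 F2=0 -> F1&~F2 -> 0
  row 3 [0011]: F1=0 F2=0 -> F1&~F2 -> 0
  row 4 [0100]: F1=0 F2=1 -> F1&~F2 -> 0
  row 5 [0101]: F1=0 F2=1 -> F1&~F2 -> 0
  row 6 [0110]: F1=0 F2=1 -> F1&~F2 -> 0
  row 7 [0111]: F1=0 F2=1 -> F1&~F2 -> 0
  row 8 [1000]: F1=0 F2=0 -> F1&~F2 -> 0
  row 9 [1001]: F1=0 F2=0 -> F1&~F2 -> 0
  row 10 [1010]: F1=0 F2=0 -> F1&~F2 -> 0
  row 11 [1011]: F1=0 F2=0 -> F1&~F2 -> 0
  row 12 [1100]: F1=0 F2=1 -> F1&~F2 -> 0
  row 13 [1101]: F1=0 F2=1 -> F1&~F2 -> 0
  row 14 [1110]: F1=0 F2=1 -> F1&~F2 -> 0
  row 15 [1111]: F1=0 F2=1 -> F1&~F2 -> 0
Full result column, 4 rows per line (u,v fixed per line; w,z runs 00..11 left to right):
  rows 0-3 [u,v=00]: 0000  = hex 0
  rows 4-7 [u,v=01]: 0000  = hex 0
  rows 8-11 [u,v=10]: 0000  = hex 0
  rows 12-15 [u,v=11]: 0000  = hex 0
Counterexample vector (row 0 .. row 15) = 0000000000000000
Output column grouped in 4s = 0000 0000 0000 0000 = 0x0000
Convert to decimal digit by digit (value = value*16 + digit):
  0 -> 0
  0*16 + 0 = 0
  0*16 + 0 = 0
  0*16 + 0 = 0
Decimal = 0

0


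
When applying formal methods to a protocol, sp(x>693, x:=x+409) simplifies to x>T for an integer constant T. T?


Formula: sp(P, x:=E) = exists old_x. (x = E[old_x/x]) AND P[old_x/x] (old_x is the value of x before the assignment; eliminate old_x by solving x = E[old_x/x] for old_x)
Step 1: Precondition P: x>693, i.e. old_x > 693
Step 2: Assignment gives x = old_x + 409, so old_x = x - 409
Step 3: Substitute into P: x - 409 > 693
Step 4: Simplify: x > 693+409 = 1102

1102


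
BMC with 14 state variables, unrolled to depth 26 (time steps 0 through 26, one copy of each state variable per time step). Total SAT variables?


BMC unrolls to depth k, creating one copy of each state var for steps 0..k.
Step count = 26 + 1 = 27 (steps 0 through 26)
Vars per step = 14
Total = 14 * 27 = 378

378


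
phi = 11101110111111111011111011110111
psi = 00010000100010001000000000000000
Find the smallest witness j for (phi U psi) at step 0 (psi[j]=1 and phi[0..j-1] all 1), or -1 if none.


(phi U psi) at 0: need smallest j with psi[j]=1 and phi[i]=1 for all i in [0,j).
Scan from step 0:
  step 0: phi=1, psi=0 -> continue
  step 1: phi=1, psi=0 -> continue
  step 2: phi=1, psi=0 -> continue
  step 3: psi=1 and phi held for [0,3) -> witness found
Witness step = 3

3


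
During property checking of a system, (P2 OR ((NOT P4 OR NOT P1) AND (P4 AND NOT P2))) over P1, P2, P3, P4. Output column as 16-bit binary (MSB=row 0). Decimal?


Formula: (P2 OR ((NOT P4 OR NOT P1) AND (P4 AND NOT P2))) over P1, P2, P3, P4 (16 rows)
Evaluate each row (bits = P1,P2,P3,P4, MSB first):
  row 0 [0000]: (0 OR ((NOT 0 OR NOT 0) AND (0 AND NOT 0))) -> 0
  row 1 [0001]: (0 OR ((NOT 1 OR NOT 0) AND (1 AND NOT 0))) -> 1
  row 2 [0010]: (0 OR ((NOT 0 OR NOT 0) AND (0 AND NOT 0))) -> 0
  row 3 [0011]: (0 OR ((NOT 1 OR NOT 0) AND (1 AND NOT 0))) -> 1
  row 4 [0100]: (1 OR ((NOT 0 OR NOT 0) AND (0 AND NOT 1))) -> 1
  row 5 [0101]: (1 OR ((NOT 1 OR NOT 0) AND (1 AND NOT 1))) -> 1
  row 6 [0110]: (1 OR ((NOT 0 OR NOT 0) AND (0 AND NOT 1))) -> 1
  row 7 [0111]: (1 OR ((NOT 1 OR NOT 0) AND (1 AND NOT 1))) -> 1
  row 8 [1000]: (0 OR ((NOT 0 OR NOT 1) AND (0 AND NOT 0))) -> 0
  row 9 [1001]: (0 OR ((NOT 1 OR NOT 1) AND (1 AND NOT 0))) -> 0
  row 10 [1010]: (0 OR ((NOT 0 OR NOT 1) AND (0 AND NOT 0))) -> 0
  row 11 [1011]: (0 OR ((NOT 1 OR NOT 1) AND (1 AND NOT 0))) -> 0
  row 12 [1100]: (1 OR ((NOT 0 OR NOT 1) AND (0 AND NOT 1))) -> 1
  row 13 [1101]: (1 OR ((NOT 1 OR NOT 1) AND (1 AND NOT 1))) -> 1
  row 14 [1110]: (1 OR ((NOT 0 OR NOT 1) AND (0 AND NOT 1))) -> 1
  row 15 [1111]: (1 OR ((NOT 1 OR NOT 1) AND (1 AND NOT 1))) -> 1
Full result column, 4 rows per line (P1,P2 fixed per line; P3,P4 runs 00..11 left to right):
  rows 0-3 [P1,P2=00]: 0101  = hex 5
  rows 4-7 [P1,P2=01]: 1111  = hex F
  rows 8-11 [P1,P2=10]: 0000  = hex 0
  rows 12-15 [P1,P2=11]: 1111  = hex F
Output column (row 0 .. row 15) = 0101111100001111
Output column grouped in 4s = 0101 1111 0000 1111 = 0x5F0F
Convert to decimal digit by digit (value = value*16 + digit):
  5 -> 5
  5*16 + 15 (F) = 95
  95*16 + 0 = 1520
  1520*16 + 15 (F) = 24335
Decimal = 24335

24335


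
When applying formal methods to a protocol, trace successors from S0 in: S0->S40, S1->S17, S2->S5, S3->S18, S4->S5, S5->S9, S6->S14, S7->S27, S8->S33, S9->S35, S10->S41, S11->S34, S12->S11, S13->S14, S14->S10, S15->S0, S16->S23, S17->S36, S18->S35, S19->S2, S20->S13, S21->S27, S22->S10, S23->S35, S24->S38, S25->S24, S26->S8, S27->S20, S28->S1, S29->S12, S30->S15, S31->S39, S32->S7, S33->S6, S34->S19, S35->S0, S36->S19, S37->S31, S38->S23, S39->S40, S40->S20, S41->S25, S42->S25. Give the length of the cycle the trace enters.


Trace from S0 until a state repeats:
  S0 -> S40 -> S20 -> S13 -> S14 -> S10 -> S41 -> S25 -> S24 -> S38 -> S23 -> S35 -> S0
S0 first seen at step 0, revisited at step 12.
Cycle length = 12 - 0 = 12

12


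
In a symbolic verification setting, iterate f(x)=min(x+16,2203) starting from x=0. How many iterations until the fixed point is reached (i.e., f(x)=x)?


Step 1: x=0, cap=2203, increment=16
Step 2: x grows by 16 each step until capped at 2203; fixed point is x=2203
Step 3: iterations = ceil(2203/16) = 138

138


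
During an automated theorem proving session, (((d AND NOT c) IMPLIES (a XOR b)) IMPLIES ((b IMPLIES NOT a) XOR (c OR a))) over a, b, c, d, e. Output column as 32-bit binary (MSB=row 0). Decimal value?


Formula: (((d AND NOT c) IMPLIES (a XOR b)) IMPLIES ((b IMPLIES NOT a) XOR (c OR a))) over a, b, c, d, e (32 rows)
Evaluate each row (bits = a,b,c,d,e, MSB first):
  row 0 [00000]: (((0 AND NOT 0) IMPLIES (0 XOR 0)) IMPLIES ((0 IMPLIES NOT 0) XOR (0 OR 0))) -> 1
  row 1 [00001]: (((0 AND NOT 0) IMPLIES (0 XOR 0)) IMPLIES ((0 IMPLIES NOT 0) XOR (0 OR 0))) -> 1
  row 2 [00010]: (((1 AND NOT 0) IMPLIES (0 XOR 0)) IMPLIES ((0 IMPLIES NOT 0) XOR (0 OR 0))) -> 1
  row 3 [00011]: (((1 AND NOT 0) IMPLIES (0 XOR 0)) IMPLIES ((0 IMPLIES NOT 0) XOR (0 OR 0))) -> 1
  row 4 [00100]: (((0 AND NOT 1) IMPLIES (0 XOR 0)) IMPLIES ((0 IMPLIES NOT 0) XOR (1 OR 0))) -> 0
  row 5 [00101]: (((0 AND NOT 1) IMPLIES (0 XOR 0)) IMPLIES ((0 IMPLIES NOT 0) XOR (1 OR 0))) -> 0
  row 6 [00110]: (((1 AND NOT 1) IMPLIES (0 XOR 0)) IMPLIES ((0 IMPLIES NOT 0) XOR (1 OR 0))) -> 0
  row 7 [00111]: (((1 AND NOT 1) IMPLIES (0 XOR 0)) IMPLIES ((0 IMPLIES NOT 0) XOR (1 OR 0))) -> 0
  row 8 [01000]: (((0 AND NOT 0) IMPLIES (0 XOR 1)) IMPLIES ((1 IMPLIES NOT 0) XOR (0 OR 0))) -> 1
  row 9 [01001]: (((0 AND NOT 0) IMPLIES (0 XOR 1)) IMPLIES ((1 IMPLIES NOT 0) XOR (0 OR 0))) -> 1
  row 10 [01010]: (((1 AND NOT 0) IMPLIES (0 XOR 1)) IMPLIES ((1 IMPLIES NOT 0) XOR (0 OR 0))) -> 1
  row 11 [01011]: (((1 AND NOT 0) IMPLIES (0 XOR 1)) IMPLIES ((1 IMPLIES NOT 0) XOR (0 OR 0))) -> 1
  row 12 [01100]: (((0 AND NOT 1) IMPLIES (0 XOR 1)) IMPLIES ((1 IMPLIES NOT 0) XOR (1 OR 0))) -> 0
  row 13 [01101]: (((0 AND NOT 1) IMPLIES (0 XOR 1)) IMPLIES ((1 IMPLIES NOT 0) XOR (1 OR 0))) -> 0
  row 14 [01110]: (((1 AND NOT 1) IMPLIES (0 XOR 1)) IMPLIES ((1 IMPLIES NOT 0) XOR (1 OR 0))) -> 0
  row 15 [01111]: (((1 AND NOT 1) IMPLIES (0 XOR 1)) IMPLIES ((1 IMPLIES NOT 0) XOR (1 OR 0))) -> 0
  row 16 [10000]: (((0 AND NOT 0) IMPLIES (1 XOR 0)) IMPLIES ((0 IMPLIES NOT 1) XOR (0 OR 1))) -> 0
  row 17 [10001]: (((0 AND NOT 0) IMPLIES (1 XOR 0)) IMPLIES ((0 IMPLIES NOT 1) XOR (0 OR 1))) -> 0
  row 18 [10010]: (((1 AND NOT 0) IMPLIES (1 XOR 0)) IMPLIES ((0 IMPLIES NOT 1) XOR (0 OR 1))) -> 0
  row 19 [10011]: (((1 AND NOT 0) IMPLIES (1 XOR 0)) IMPLIES ((0 IMPLIES NOT 1) XOR (0 OR 1))) -> 0
  row 20 [10100]: (((0 AND NOT 1) IMPLIES (1 XOR 0)) IMPLIES ((0 IMPLIES NOT 1) XOR (1 OR 1))) -> 0
  row 21 [10101]: (((0 AND NOT 1) IMPLIES (1 XOR 0)) IMPLIES ((0 IMPLIES NOT 1) XOR (1 OR 1))) -> 0
  row 22 [10110]: (((1 AND NOT 1) IMPLIES (1 XOR 0)) IMPLIES ((0 IMPLIES NOT 1) XOR (1 OR 1))) -> 0
  row 23 [10111]: (((1 AND NOT 1) IMPLIES (1 XOR 0)) IMPLIES ((0 IMPLIES NOT 1) XOR (1 OR 1))) -> 0
  row 24 [11000]: (((0 AND NOT 0) IMPLIES (1 XOR 1)) IMPLIES ((1 IMPLIES NOT 1) XOR (0 OR 1))) -> 1
  row 25 [11001]: (((0 AND NOT 0) IMPLIES (1 XOR 1)) IMPLIES ((1 IMPLIES NOT 1) XOR (0 OR 1))) -> 1
  row 26 [11010]: (((1 AND NOT 0) IMPLIES (1 XOR 1)) IMPLIES ((1 IMPLIES NOT 1) XOR (0 OR 1))) -> 1
  row 27 [11011]: (((1 AND NOT 0) IMPLIES (1 XOR 1)) IMPLIES ((1 IMPLIES NOT 1) XOR (0 OR 1))) -> 1
  row 28 [11100]: (((0 AND NOT 1) IMPLIES (1 XOR 1)) IMPLIES ((1 IMPLIES NOT 1) XOR (1 OR 1))) -> 1
  row 29 [11101]: (((0 AND NOT 1) IMPLIES (1 XOR 1)) IMPLIES ((1 IMPLIES NOT 1) XOR (1 OR 1))) -> 1
  row 30 [11110]: (((1 AND NOT 1) IMPLIES (1 XOR 1)) IMPLIES ((1 IMPLIES NOT 1) XOR (1 OR 1))) -> 1
  row 31 [11111]: (((1 AND NOT 1) IMPLIES (1 XOR 1)) IMPLIES ((1 IMPLIES NOT 1) XOR (1 OR 1))) -> 1
Full result column, 4 rows per line (a,b,c fixed per line; d,e runs 00..11 left to right):
  rows 0-3 [a,b,c=000]: 1111  = hex F
  rows 4-7 [a,b,c=001]: 0000  = hex 0
  rows 8-11 [a,b,c=010]: 1111  = hex F
  rows 12-15 [a,b,c=011]: 0000  = hex 0
  rows 16-19 [a,b,c=100]: 0000  = hex 0
  rows 20-23 [a,b,c=101]: 0000  = hex 0
  rows 24-27 [a,b,c=110]: 1111  = hex F
  rows 28-31 [a,b,c=111]: 1111  = hex F
Output column (row 0 .. row 31) = 11110000111100000000000011111111
Output column grouped in 4s = 1111 0000 1111 0000 0000 0000 1111 1111 = 0xF0F000FF
Convert to decimal digit by digit (value = value*16 + digit):
  F -> 15
  15*16 + 0 = 240
  240*16 + 15 (F) = 3855
  3855*16 + 0 = 61680
  61680*16 + 0 = 986880
  986880*16 + 0 = 15790080
  15790080*16 + 15 (F) = 252641295
  252641295*16 + 15 (F) = 4042260735
Decimal = 4042260735

4042260735


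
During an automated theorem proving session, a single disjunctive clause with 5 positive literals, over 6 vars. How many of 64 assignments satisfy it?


Step 1: Total=2^6=64
Step 2: Unsat when all 5 false: 2^1=2
Step 3: Sat=64-2=62

62


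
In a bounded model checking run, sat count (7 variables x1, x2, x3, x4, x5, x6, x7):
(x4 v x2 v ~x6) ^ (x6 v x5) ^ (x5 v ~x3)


CNF with 3 clauses over 7 vars (128 assignments).
An assignment satisfies CNF iff every clause has >=1 true literal.
Check each row (bits = x1,x2,x3,x4,x5,x6,x7; clause T/F shown):
  row 0 [0000000]: clauses=TFT -> 0
  row 1 [0000001]: clauses=TFT -> 0
  row 2 [0000010]: clauses=FTT -> 0
  row 3 [0000011]: clauses=FTT -> 0
  row 4 [0000100]: clauses=TTT -> 1
  (every remaining row is evaluated the same way; all 128 results are listed next)
Full result column, 8 rows per line (x1,x2,x3,x4 fixed per line; x5,x6,x7 runs 000..111 left to right):
  rows 0-7 [x1,x2,x3,x4=0000]: 00001100  (ones: 2)
  rows 8-15 [x1,x2,x3,x4=0001]: 00111111  (ones: 6)
  rows 16-23 [x1,x2,x3,x4=0010]: 00001100  (ones: 2)
  rows 24-31 [x1,x2,x3,x4=0011]: 00001111  (ones: 4)
  rows 32-39 [x1,x2,x3,x4=0100]: 00111111  (ones: 6)
  rows 40-47 [x1,x2,x3,x4=0101]: 00111111  (ones: 6)
  rows 48-55 [x1,x2,x3,x4=0110]: 00001111  (ones: 4)
  rows 56-63 [x1,x2,x3,x4=0111]: 00001111  (ones: 4)
  rows 64-71 [x1,x2,x3,x4=1000]: 00001100  (ones: 2)
  rows 72-79 [x1,x2,x3,x4=1001]: 00111111  (ones: 6)
  rows 80-87 [x1,x2,x3,x4=1010]: 00001100  (ones: 2)
  rows 88-95 [x1,x2,x3,x4=1011]: 00001111  (ones: 4)
  rows 96-103 [x1,x2,x3,x4=1100]: 00111111  (ones: 6)
  rows 104-111 [x1,x2,x3,x4=1101]: 00111111  (ones: 6)
  rows 112-119 [x1,x2,x3,x4=1110]: 00001111  (ones: 4)
  rows 120-127 [x1,x2,x3,x4=1111]: 00001111  (ones: 4)
Satisfying assignments = 2+6+2+4+6+6+4+4+2+6+2+4+6+6+4+4 = 68

68


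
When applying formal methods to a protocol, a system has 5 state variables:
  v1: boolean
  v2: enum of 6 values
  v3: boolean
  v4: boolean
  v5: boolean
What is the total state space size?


State space = product of domain sizes of all variables.
Domain sizes:
  v1 (boolean): 2
  v2 (enum of 6 values): 6
  v3 (boolean): 2
  v4 (boolean): 2
  v5 (boolean): 2
Product = 2 * 6 * 2 * 2 * 2 = 96

96


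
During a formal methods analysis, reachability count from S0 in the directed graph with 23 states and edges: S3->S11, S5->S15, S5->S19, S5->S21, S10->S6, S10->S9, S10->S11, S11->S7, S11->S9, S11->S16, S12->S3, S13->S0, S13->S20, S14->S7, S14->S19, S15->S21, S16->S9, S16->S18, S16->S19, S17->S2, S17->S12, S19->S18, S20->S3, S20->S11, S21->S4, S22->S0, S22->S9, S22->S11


BFS from S0:
  layer 0: {S0}
Reachable set: {S0}
Count = 1

1


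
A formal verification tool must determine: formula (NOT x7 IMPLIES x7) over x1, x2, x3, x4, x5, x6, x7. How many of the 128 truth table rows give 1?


Formula: (NOT x7 IMPLIES x7) over 7 vars (128 rows)
Evaluate each row (x1, x2, x3, x4, x5, x6, x7 as bits, MSB first):
  row 0 [0000000]: (NOT 0 IMPLIES 0) -> 0
  row 1 [0000001]: (NOT 1 IMPLIES 1) -> 1
  row 2 [0000010]: (NOT 0 IMPLIES 0) -> 0
  row 3 [0000011]: (NOT 1 IMPLIES 1) -> 1
  row 4 [0000100]: (NOT 0 IMPLIES 0) -> 0
  (every remaining row is evaluated the same way; all 128 results are listed next)
Full result column, 8 rows per line (x1,x2,x3,x4 fixed per line; x5,x6,x7 runs 000..111 left to right):
  rows 0-7 [x1,x2,x3,x4=0000]: 01010101  (ones: 4)
  rows 8-15 [x1,x2,x3,x4=0001]: 01010101  (ones: 4)
  rows 16-23 [x1,x2,x3,x4=0010]: 01010101  (ones: 4)
  rows 24-31 [x1,x2,x3,x4=0011]: 01010101  (ones: 4)
  rows 32-39 [x1,x2,x3,x4=0100]: 01010101  (ones: 4)
  rows 40-47 [x1,x2,x3,x4=0101]: 01010101  (ones: 4)
  rows 48-55 [x1,x2,x3,x4=0110]: 01010101  (ones: 4)
  rows 56-63 [x1,x2,x3,x4=0111]: 01010101  (ones: 4)
  rows 64-71 [x1,x2,x3,x4=1000]: 01010101  (ones: 4)
  rows 72-79 [x1,x2,x3,x4=1001]: 01010101  (ones: 4)
  rows 80-87 [x1,x2,x3,x4=1010]: 01010101  (ones: 4)
  rows 88-95 [x1,x2,x3,x4=1011]: 01010101  (ones: 4)
  rows 96-103 [x1,x2,x3,x4=1100]: 01010101  (ones: 4)
  rows 104-111 [x1,x2,x3,x4=1101]: 01010101  (ones: 4)
  rows 112-119 [x1,x2,x3,x4=1110]: 01010101  (ones: 4)
  rows 120-127 [x1,x2,x3,x4=1111]: 01010101  (ones: 4)
Count of 1-rows = 4+4+4+4+4+4+4+4+4+4+4+4+4+4+4+4 = 64

64


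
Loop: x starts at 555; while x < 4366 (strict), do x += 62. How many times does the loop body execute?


Step 1: x goes from 555 toward 4366 by 62; the body runs while x<4366, so iterations = ceil((bound-start)/step)
Step 2: Distance=3811
Step 3: ceil(3811/62)=62

62


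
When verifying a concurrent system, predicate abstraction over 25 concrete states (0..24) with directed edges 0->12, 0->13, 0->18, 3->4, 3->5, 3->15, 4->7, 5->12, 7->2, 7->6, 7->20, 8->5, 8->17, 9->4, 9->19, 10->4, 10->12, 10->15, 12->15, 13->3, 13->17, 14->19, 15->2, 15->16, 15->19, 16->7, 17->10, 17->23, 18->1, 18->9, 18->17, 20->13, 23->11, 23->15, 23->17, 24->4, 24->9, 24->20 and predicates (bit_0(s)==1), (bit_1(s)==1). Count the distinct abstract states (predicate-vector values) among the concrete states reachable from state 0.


BFS from 0:
Concrete reachable: {0, 1, 2, 3, 4, 5, 6, 7, 9, 10, 11, 12, 13, 15, 16, 17, 18, 19, 20, 23}
Abstract via predicates (bit_0(s)==1), (bit_1(s)==1):
  (0,0) <- {0, 4, 12, 16, 20}
  (0,1) <- {2, 6, 10, 18}
  (1,0) <- {1, 5, 9, 13, 17}
  (1,1) <- {3, 7, 11, 15, 19, 23}
Distinct abstract states = 4

4


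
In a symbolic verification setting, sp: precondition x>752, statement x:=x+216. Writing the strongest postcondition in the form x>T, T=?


Formula: sp(P, x:=E) = exists old_x. (x = E[old_x/x]) AND P[old_x/x] (old_x is the value of x before the assignment; eliminate old_x by solving x = E[old_x/x] for old_x)
Step 1: Precondition P: x>752, i.e. old_x > 752
Step 2: Assignment gives x = old_x + 216, so old_x = x - 216
Step 3: Substitute into P: x - 216 > 752
Step 4: Simplify: x > 752+216 = 968

968


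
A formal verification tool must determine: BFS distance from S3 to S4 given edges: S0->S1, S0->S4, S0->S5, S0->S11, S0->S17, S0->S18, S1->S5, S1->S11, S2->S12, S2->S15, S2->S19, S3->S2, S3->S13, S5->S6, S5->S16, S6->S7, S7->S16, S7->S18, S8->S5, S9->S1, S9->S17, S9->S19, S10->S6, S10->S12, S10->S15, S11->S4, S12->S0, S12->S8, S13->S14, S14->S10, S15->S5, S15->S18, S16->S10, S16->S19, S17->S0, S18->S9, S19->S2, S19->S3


BFS layer-by-layer from S3:
  dist 0: {S3}
  dist 1: {S2, S13}
  dist 2: {S12, S14, S15, S19}
  dist 3: {S0, S5, S8, S10, S18}
  dist 4: {S1, S4, S6, S9, S11, S16, S17}
  -> S4 reached at distance 4
Shortest path length = 4

4


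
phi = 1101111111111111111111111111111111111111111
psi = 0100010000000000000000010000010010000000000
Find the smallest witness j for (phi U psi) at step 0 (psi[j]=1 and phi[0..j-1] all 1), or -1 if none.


(phi U psi) at 0: need smallest j with psi[j]=1 and phi[i]=1 for all i in [0,j).
Scan from step 0:
  step 0: phi=1, psi=0 -> continue
  step 1: psi=1 and phi held for [0,1) -> witness found
Witness step = 1

1


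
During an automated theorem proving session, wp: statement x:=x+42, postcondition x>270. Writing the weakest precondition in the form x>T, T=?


Formula: wp(x:=E, P) = P[E/x] (substitute E for x in postcondition)
Step 1: Postcondition: x>270
Step 2: Substitute x+42 for x: x+42>270
Step 3: Solve for x: x > 270-42 = 228

228


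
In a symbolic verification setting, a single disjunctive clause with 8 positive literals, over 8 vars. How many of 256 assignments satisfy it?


Step 1: Total=2^8=256
Step 2: Unsat when all 8 false: 2^0=1
Step 3: Sat=256-1=255

255


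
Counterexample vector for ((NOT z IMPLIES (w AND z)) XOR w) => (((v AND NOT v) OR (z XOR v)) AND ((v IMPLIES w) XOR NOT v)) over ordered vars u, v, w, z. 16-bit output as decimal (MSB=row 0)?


F1 = ((NOT z IMPLIES (w AND z)) XOR w)
F2 = (((v AND NOT v) OR (z XOR v)) AND ((v IMPLIES w) XOR NOT v))
Counterexample to F1=>F2 is where F1=1 and F2=0.
Evaluate each row (bits = u,v,w,z, MSB first):
  row 0 [0000]: F1=0 F2=0 -> F1&~F2 -> 0
  row 1 [0001]: F1=1 F2=0 -> F1&~F2 -> 1
  row 2 [0010]: F1=1 F2=0 -> F1&~F2 -> 1
  row 3 [0011]: F1=0 F2=0 -> F1&~F2 -> 0
  row 4 [0100]: F1=0 F2=0 -> F1&~F2 -> 0
  row 5 [0101]: F1=1 F2=0 -> F1&~F2 -> 1
  row 6 [0110]: F1=1 F2=1 -> F1&~F2 -> 0
  row 7 [0111]: F1=0 F2=0 -> F1&~F2 -> 0
  row 8 [1000]: F1=0 F2=0 -> F1&~F2 -> 0
  row 9 [1001]: F1=1 F2=0 -> F1&~F2 -> 1
  row 10 [1010]: F1=1 F2=0 -> F1&~F2 -> 1
  row 11 [1011]: F1=0 F2=0 -> F1&~F2 -> 0
  row 12 [1100]: F1=0 F2=0 -> F1&~F2 -> 0
  row 13 [1101]: F1=1 F2=0 -> F1&~F2 -> 1
  row 14 [1110]: F1=1 F2=1 -> F1&~F2 -> 0
  row 15 [1111]: F1=0 F2=0 -> F1&~F2 -> 0
Full result column, 4 rows per line (u,v fixed per line; w,z runs 00..11 left to right):
  rows 0-3 [u,v=00]: 0110  = hex 6
  rows 4-7 [u,v=01]: 0100  = hex 4
  rows 8-11 [u,v=10]: 0110  = hex 6
  rows 12-15 [u,v=11]: 0100  = hex 4
Counterexample vector (row 0 .. row 15) = 0110010001100100
Output column grouped in 4s = 0110 0100 0110 0100 = 0x6464
Convert to decimal digit by digit (value = value*16 + digit):
  6 -> 6
  6*16 + 4 = 100
  100*16 + 6 = 1606
  1606*16 + 4 = 25700
Decimal = 25700

25700


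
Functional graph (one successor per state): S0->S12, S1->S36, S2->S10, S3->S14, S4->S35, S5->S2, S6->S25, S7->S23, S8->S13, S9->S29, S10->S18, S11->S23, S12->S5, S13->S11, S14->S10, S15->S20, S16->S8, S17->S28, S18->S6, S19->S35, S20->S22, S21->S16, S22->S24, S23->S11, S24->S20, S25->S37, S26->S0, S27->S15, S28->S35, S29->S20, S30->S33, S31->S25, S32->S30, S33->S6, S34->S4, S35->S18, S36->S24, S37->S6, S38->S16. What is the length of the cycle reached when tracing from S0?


Trace from S0 until a state repeats:
  S0 -> S12 -> S5 -> S2 -> S10 -> S18 -> S6 -> S25 -> S37 -> S6
S6 first seen at step 6, revisited at step 9.
Cycle length = 9 - 6 = 3

3


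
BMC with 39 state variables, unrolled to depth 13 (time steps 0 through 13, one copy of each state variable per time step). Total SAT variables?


BMC unrolls to depth k, creating one copy of each state var for steps 0..k.
Step count = 13 + 1 = 14 (steps 0 through 13)
Vars per step = 39
Total = 39 * 14 = 546

546


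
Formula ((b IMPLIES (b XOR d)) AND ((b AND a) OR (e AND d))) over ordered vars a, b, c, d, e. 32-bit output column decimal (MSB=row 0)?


Formula: ((b IMPLIES (b XOR d)) AND ((b AND a) OR (e AND d))) over a, b, c, d, e (32 rows)
Evaluate each row (bits = a,b,c,d,e, MSB first):
  row 0 [00000]: ((0 IMPLIES (0 XOR 0)) AND ((0 AND 0) OR (0 AND 0))) -> 0
  row 1 [00001]: ((0 IMPLIES (0 XOR 0)) AND ((0 AND 0) OR (1 AND 0))) -> 0
  row 2 [00010]: ((0 IMPLIES (0 XOR 1)) AND ((0 AND 0) OR (0 AND 1))) -> 0
  row 3 [00011]: ((0 IMPLIES (0 XOR 1)) AND ((0 AND 0) OR (1 AND 1))) -> 1
  row 4 [00100]: ((0 IMPLIES (0 XOR 0)) AND ((0 AND 0) OR (0 AND 0))) -> 0
  row 5 [00101]: ((0 IMPLIES (0 XOR 0)) AND ((0 AND 0) OR (1 AND 0))) -> 0
  row 6 [00110]: ((0 IMPLIES (0 XOR 1)) AND ((0 AND 0) OR (0 AND 1))) -> 0
  row 7 [00111]: ((0 IMPLIES (0 XOR 1)) AND ((0 AND 0) OR (1 AND 1))) -> 1
  row 8 [01000]: ((1 IMPLIES (1 XOR 0)) AND ((1 AND 0) OR (0 AND 0))) -> 0
  row 9 [01001]: ((1 IMPLIES (1 XOR 0)) AND ((1 AND 0) OR (1 AND 0))) -> 0
  row 10 [01010]: ((1 IMPLIES (1 XOR 1)) AND ((1 AND 0) OR (0 AND 1))) -> 0
  row 11 [01011]: ((1 IMPLIES (1 XOR 1)) AND ((1 AND 0) OR (1 AND 1))) -> 0
  row 12 [01100]: ((1 IMPLIES (1 XOR 0)) AND ((1 AND 0) OR (0 AND 0))) -> 0
  row 13 [01101]: ((1 IMPLIES (1 XOR 0)) AND ((1 AND 0) OR (1 AND 0))) -> 0
  row 14 [01110]: ((1 IMPLIES (1 XOR 1)) AND ((1 AND 0) OR (0 AND 1))) -> 0
  row 15 [01111]: ((1 IMPLIES (1 XOR 1)) AND ((1 AND 0) OR (1 AND 1))) -> 0
  row 16 [10000]: ((0 IMPLIES (0 XOR 0)) AND ((0 AND 1) OR (0 AND 0))) -> 0
  row 17 [10001]: ((0 IMPLIES (0 XOR 0)) AND ((0 AND 1) OR (1 AND 0))) -> 0
  row 18 [10010]: ((0 IMPLIES (0 XOR 1)) AND ((0 AND 1) OR (0 AND 1))) -> 0
  row 19 [10011]: ((0 IMPLIES (0 XOR 1)) AND ((0 AND 1) OR (1 AND 1))) -> 1
  row 20 [10100]: ((0 IMPLIES (0 XOR 0)) AND ((0 AND 1) OR (0 AND 0))) -> 0
  row 21 [10101]: ((0 IMPLIES (0 XOR 0)) AND ((0 AND 1) OR (1 AND 0))) -> 0
  row 22 [10110]: ((0 IMPLIES (0 XOR 1)) AND ((0 AND 1) OR (0 AND 1))) -> 0
  row 23 [10111]: ((0 IMPLIES (0 XOR 1)) AND ((0 AND 1) OR (1 AND 1))) -> 1
  row 24 [11000]: ((1 IMPLIES (1 XOR 0)) AND ((1 AND 1) OR (0 AND 0))) -> 1
  row 25 [11001]: ((1 IMPLIES (1 XOR 0)) AND ((1 AND 1) OR (1 AND 0))) -> 1
  row 26 [11010]: ((1 IMPLIES (1 XOR 1)) AND ((1 AND 1) OR (0 AND 1))) -> 0
  row 27 [11011]: ((1 IMPLIES (1 XOR 1)) AND ((1 AND 1) OR (1 AND 1))) -> 0
  row 28 [11100]: ((1 IMPLIES (1 XOR 0)) AND ((1 AND 1) OR (0 AND 0))) -> 1
  row 29 [11101]: ((1 IMPLIES (1 XOR 0)) AND ((1 AND 1) OR (1 AND 0))) -> 1
  row 30 [11110]: ((1 IMPLIES (1 XOR 1)) AND ((1 AND 1) OR (0 AND 1))) -> 0
  row 31 [11111]: ((1 IMPLIES (1 XOR 1)) AND ((1 AND 1) OR (1 AND 1))) -> 0
Full result column, 4 rows per line (a,b,c fixed per line; d,e runs 00..11 left to right):
  rows 0-3 [a,b,c=000]: 0001  = hex 1
  rows 4-7 [a,b,c=001]: 0001  = hex 1
  rows 8-11 [a,b,c=010]: 0000  = hex 0
  rows 12-15 [a,b,c=011]: 0000  = hex 0
  rows 16-19 [a,b,c=100]: 0001  = hex 1
  rows 20-23 [a,b,c=101]: 0001  = hex 1
  rows 24-27 [a,b,c=110]: 1100  = hex C
  rows 28-31 [a,b,c=111]: 1100  = hex C
Output column (row 0 .. row 31) = 00010001000000000001000111001100
Output column grouped in 4s = 0001 0001 0000 0000 0001 0001 1100 1100 = 0x110011CC
Convert to decimal digit by digit (value = value*16 + digit):
  1 -> 1
  1*16 + 1 = 17
  17*16 + 0 = 272
  272*16 + 0 = 4352
  4352*16 + 1 = 69633
  69633*16 + 1 = 1114129
  1114129*16 + 12 (C) = 17826076
  17826076*16 + 12 (C) = 285217228
Decimal = 285217228

285217228


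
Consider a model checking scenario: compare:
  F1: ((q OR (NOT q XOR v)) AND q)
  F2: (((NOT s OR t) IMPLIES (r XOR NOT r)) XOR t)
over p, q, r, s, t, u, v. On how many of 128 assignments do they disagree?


F1 = ((q OR (NOT q XOR v)) AND q)
F2 = (((NOT s OR t) IMPLIES (r XOR NOT r)) XOR t)
Evaluate both on each of 128 rows (bits = p,q,r,s,t,u,v):
  row 0 [0000000]: F1=0 F2=1 (differ) -> 1
  row 1 [0000001]: F1=0 F2=1 (differ) -> 1
  row 2 [0000010]: F1=0 F2=1 (differ) -> 1
  row 3 [0000011]: F1=0 F2=1 (differ) -> 1
  row 4 [0000100]: F1=0 F2=0 -> 0
  (every remaining row is evaluated the same way; all 128 results are listed next)
Full result column, 8 rows per line (p,q,r,s fixed per line; t,u,v runs 000..111 left to right):
  rows 0-7 [p,q,r,s=0000]: 11110000  (ones: 4)
  rows 8-15 [p,q,r,s=0001]: 11110000  (ones: 4)
  rows 16-23 [p,q,r,s=0010]: 11110000  (ones: 4)
  rows 24-31 [p,q,r,s=0011]: 11110000  (ones: 4)
  rows 32-39 [p,q,r,s=0100]: 00001111  (ones: 4)
  rows 40-47 [p,q,r,s=0101]: 00001111  (ones: 4)
  rows 48-55 [p,q,r,s=0110]: 00001111  (ones: 4)
  rows 56-63 [p,q,r,s=0111]: 00001111  (ones: 4)
  rows 64-71 [p,q,r,s=1000]: 11110000  (ones: 4)
  rows 72-79 [p,q,r,s=1001]: 11110000  (ones: 4)
  rows 80-87 [p,q,r,s=1010]: 11110000  (ones: 4)
  rows 88-95 [p,q,r,s=1011]: 11110000  (ones: 4)
  rows 96-103 [p,q,r,s=1100]: 00001111  (ones: 4)
  rows 104-111 [p,q,r,s=1101]: 00001111  (ones: 4)
  rows 112-119 [p,q,r,s=1110]: 00001111  (ones: 4)
  rows 120-127 [p,q,r,s=1111]: 00001111  (ones: 4)
Disagreements = 4+4+4+4+4+4+4+4+4+4+4+4+4+4+4+4 = 64

64


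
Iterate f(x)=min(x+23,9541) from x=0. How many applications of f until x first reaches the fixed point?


Step 1: x=0, cap=9541, increment=23
Step 2: x grows by 23 each step until capped at 9541; fixed point is x=9541
Step 3: iterations = ceil(9541/23) = 415

415


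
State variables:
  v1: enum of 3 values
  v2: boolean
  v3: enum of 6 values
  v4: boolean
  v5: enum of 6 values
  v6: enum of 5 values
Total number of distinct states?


State space = product of domain sizes of all variables.
Domain sizes:
  v1 (enum of 3 values): 3
  v2 (boolean): 2
  v3 (enum of 6 values): 6
  v4 (boolean): 2
  v5 (enum of 6 values): 6
  v6 (enum of 5 values): 5
Product = 3 * 2 * 6 * 2 * 6 * 5 = 2160

2160


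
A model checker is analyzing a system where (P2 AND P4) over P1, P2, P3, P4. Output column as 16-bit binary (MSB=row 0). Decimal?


Formula: (P2 AND P4) over P1, P2, P3, P4 (16 rows)
Evaluate each row (bits = P1,P2,P3,P4, MSB first):
  row 0 [0000]: (0 AND 0) -> 0
  row 1 [0001]: (0 AND 1) -> 0
  row 2 [0010]: (0 AND 0) -> 0
  row 3 [0011]: (0 AND 1) -> 0
  row 4 [0100]: (1 AND 0) -> 0
  row 5 [0101]: (1 AND 1) -> 1
  row 6 [0110]: (1 AND 0) -> 0
  row 7 [0111]: (1 AND 1) -> 1
  row 8 [1000]: (0 AND 0) -> 0
  row 9 [1001]: (0 AND 1) -> 0
  row 10 [1010]: (0 AND 0) -> 0
  row 11 [1011]: (0 AND 1) -> 0
  row 12 [1100]: (1 AND 0) -> 0
  row 13 [1101]: (1 AND 1) -> 1
  row 14 [1110]: (1 AND 0) -> 0
  row 15 [1111]: (1 AND 1) -> 1
Full result column, 4 rows per line (P1,P2 fixed per line; P3,P4 runs 00..11 left to right):
  rows 0-3 [P1,P2=00]: 0000  = hex 0
  rows 4-7 [P1,P2=01]: 0101  = hex 5
  rows 8-11 [P1,P2=10]: 0000  = hex 0
  rows 12-15 [P1,P2=11]: 0101  = hex 5
Output column (row 0 .. row 15) = 0000010100000101
Output column grouped in 4s = 0000 0101 0000 0101 = 0x0505
Convert to decimal digit by digit (value = value*16 + digit):
  0 -> 0
  0*16 + 5 = 5
  5*16 + 0 = 80
  80*16 + 5 = 1285
Decimal = 1285

1285


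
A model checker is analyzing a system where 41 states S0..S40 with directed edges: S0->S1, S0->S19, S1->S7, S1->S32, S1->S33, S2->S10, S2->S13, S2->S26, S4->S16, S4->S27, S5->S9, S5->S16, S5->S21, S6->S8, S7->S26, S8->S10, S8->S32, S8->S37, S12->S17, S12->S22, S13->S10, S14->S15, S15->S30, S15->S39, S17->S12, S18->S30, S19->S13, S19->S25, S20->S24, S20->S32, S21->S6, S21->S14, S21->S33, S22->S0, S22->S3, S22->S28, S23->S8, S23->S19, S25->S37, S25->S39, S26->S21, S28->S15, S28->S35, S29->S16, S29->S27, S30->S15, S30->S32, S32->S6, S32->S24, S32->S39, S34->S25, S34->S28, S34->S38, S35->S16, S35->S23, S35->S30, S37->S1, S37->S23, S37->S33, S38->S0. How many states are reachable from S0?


BFS from S0:
  layer 0: {S0}
  layer 1: {S1, S19}
  layer 2: {S7, S13, S25, S32, S33}
  layer 3: {S6, S10, S24, S26, S37, S39}
  layer 4: {S8, S21, S23}
  layer 5: {S14}
  layer 6: {S15}
  layer 7: {S30}
Reachable set: {S0, S1, S6, S7, S8, S10, S13, S14, S15, S19, S21, S23, S24, S25, S26, S30, S32, S33, S37, S39}
Count = 20

20


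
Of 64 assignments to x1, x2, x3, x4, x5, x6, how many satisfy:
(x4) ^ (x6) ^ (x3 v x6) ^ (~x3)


CNF with 4 clauses over 6 vars (64 assignments).
An assignment satisfies CNF iff every clause has >=1 true literal.
Check each row (bits = x1,x2,x3,x4,x5,x6; clause T/F shown):
  row 0 [000000]: clauses=FFFT -> 0
  row 1 [000001]: clauses=FTTT -> 0
  row 2 [000010]: clauses=FFFT -> 0
  row 3 [000011]: clauses=FTTT -> 0
  row 4 [000100]: clauses=TFFT -> 0
  (every remaining row is evaluated the same way; all 64 results are listed next)
Full result column, 8 rows per line (x1,x2,x3 fixed per line; x4,x5,x6 runs 000..111 left to right):
  rows 0-7 [x1,x2,x3=000]: 00000101  (ones: 2)
  rows 8-15 [x1,x2,x3=001]: 00000000  (ones: 0)
  rows 16-23 [x1,x2,x3=010]: 00000101  (ones: 2)
  rows 24-31 [x1,x2,x3=011]: 00000000  (ones: 0)
  rows 32-39 [x1,x2,x3=100]: 00000101  (ones: 2)
  rows 40-47 [x1,x2,x3=101]: 00000000  (ones: 0)
  rows 48-55 [x1,x2,x3=110]: 00000101  (ones: 2)
  rows 56-63 [x1,x2,x3=111]: 00000000  (ones: 0)
Satisfying assignments = 2+0+2+0+2+0+2+0 = 8

8


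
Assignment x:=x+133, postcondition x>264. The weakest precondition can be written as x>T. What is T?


Formula: wp(x:=E, P) = P[E/x] (substitute E for x in postcondition)
Step 1: Postcondition: x>264
Step 2: Substitute x+133 for x: x+133>264
Step 3: Solve for x: x > 264-133 = 131

131


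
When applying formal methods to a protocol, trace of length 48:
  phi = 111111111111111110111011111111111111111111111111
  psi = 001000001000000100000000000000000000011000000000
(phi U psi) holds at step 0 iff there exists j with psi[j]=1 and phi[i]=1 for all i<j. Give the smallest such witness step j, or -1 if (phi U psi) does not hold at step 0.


(phi U psi) at 0: need smallest j with psi[j]=1 and phi[i]=1 for all i in [0,j).
Scan from step 0:
  step 0: phi=1, psi=0 -> continue
  step 1: phi=1, psi=0 -> continue
  step 2: psi=1 and phi held for [0,2) -> witness found
Witness step = 2

2


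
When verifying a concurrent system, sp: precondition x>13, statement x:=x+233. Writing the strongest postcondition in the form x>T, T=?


Formula: sp(P, x:=E) = exists old_x. (x = E[old_x/x]) AND P[old_x/x] (old_x is the value of x before the assignment; eliminate old_x by solving x = E[old_x/x] for old_x)
Step 1: Precondition P: x>13, i.e. old_x > 13
Step 2: Assignment gives x = old_x + 233, so old_x = x - 233
Step 3: Substitute into P: x - 233 > 13
Step 4: Simplify: x > 13+233 = 246

246


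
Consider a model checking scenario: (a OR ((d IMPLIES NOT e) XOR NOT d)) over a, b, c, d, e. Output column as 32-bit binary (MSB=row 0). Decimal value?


Formula: (a OR ((d IMPLIES NOT e) XOR NOT d)) over a, b, c, d, e (32 rows)
Evaluate each row (bits = a,b,c,d,e, MSB first):
  row 0 [00000]: (0 OR ((0 IMPLIES NOT 0) XOR NOT 0)) -> 0
  row 1 [00001]: (0 OR ((0 IMPLIES NOT 1) XOR NOT 0)) -> 0
  row 2 [00010]: (0 OR ((1 IMPLIES NOT 0) XOR NOT 1)) -> 1
  row 3 [00011]: (0 OR ((1 IMPLIES NOT 1) XOR NOT 1)) -> 0
  row 4 [00100]: (0 OR ((0 IMPLIES NOT 0) XOR NOT 0)) -> 0
  row 5 [00101]: (0 OR ((0 IMPLIES NOT 1) XOR NOT 0)) -> 0
  row 6 [00110]: (0 OR ((1 IMPLIES NOT 0) XOR NOT 1)) -> 1
  row 7 [00111]: (0 OR ((1 IMPLIES NOT 1) XOR NOT 1)) -> 0
  row 8 [01000]: (0 OR ((0 IMPLIES NOT 0) XOR NOT 0)) -> 0
  row 9 [01001]: (0 OR ((0 IMPLIES NOT 1) XOR NOT 0)) -> 0
  row 10 [01010]: (0 OR ((1 IMPLIES NOT 0) XOR NOT 1)) -> 1
  row 11 [01011]: (0 OR ((1 IMPLIES NOT 1) XOR NOT 1)) -> 0
  row 12 [01100]: (0 OR ((0 IMPLIES NOT 0) XOR NOT 0)) -> 0
  row 13 [01101]: (0 OR ((0 IMPLIES NOT 1) XOR NOT 0)) -> 0
  row 14 [01110]: (0 OR ((1 IMPLIES NOT 0) XOR NOT 1)) -> 1
  row 15 [01111]: (0 OR ((1 IMPLIES NOT 1) XOR NOT 1)) -> 0
  row 16 [10000]: (1 OR ((0 IMPLIES NOT 0) XOR NOT 0)) -> 1
  row 17 [10001]: (1 OR ((0 IMPLIES NOT 1) XOR NOT 0)) -> 1
  row 18 [10010]: (1 OR ((1 IMPLIES NOT 0) XOR NOT 1)) -> 1
  row 19 [10011]: (1 OR ((1 IMPLIES NOT 1) XOR NOT 1)) -> 1
  row 20 [10100]: (1 OR ((0 IMPLIES NOT 0) XOR NOT 0)) -> 1
  row 21 [10101]: (1 OR ((0 IMPLIES NOT 1) XOR NOT 0)) -> 1
  row 22 [10110]: (1 OR ((1 IMPLIES NOT 0) XOR NOT 1)) -> 1
  row 23 [10111]: (1 OR ((1 IMPLIES NOT 1) XOR NOT 1)) -> 1
  row 24 [11000]: (1 OR ((0 IMPLIES NOT 0) XOR NOT 0)) -> 1
  row 25 [11001]: (1 OR ((0 IMPLIES NOT 1) XOR NOT 0)) -> 1
  row 26 [11010]: (1 OR ((1 IMPLIES NOT 0) XOR NOT 1)) -> 1
  row 27 [11011]: (1 OR ((1 IMPLIES NOT 1) XOR NOT 1)) -> 1
  row 28 [11100]: (1 OR ((0 IMPLIES NOT 0) XOR NOT 0)) -> 1
  row 29 [11101]: (1 OR ((0 IMPLIES NOT 1) XOR NOT 0)) -> 1
  row 30 [11110]: (1 OR ((1 IMPLIES NOT 0) XOR NOT 1)) -> 1
  row 31 [11111]: (1 OR ((1 IMPLIES NOT 1) XOR NOT 1)) -> 1
Full result column, 4 rows per line (a,b,c fixed per line; d,e runs 00..11 left to right):
  rows 0-3 [a,b,c=000]: 0010  = hex 2
  rows 4-7 [a,b,c=001]: 0010  = hex 2
  rows 8-11 [a,b,c=010]: 0010  = hex 2
  rows 12-15 [a,b,c=011]: 0010  = hex 2
  rows 16-19 [a,b,c=100]: 1111  = hex F
  rows 20-23 [a,b,c=101]: 1111  = hex F
  rows 24-27 [a,b,c=110]: 1111  = hex F
  rows 28-31 [a,b,c=111]: 1111  = hex F
Output column (row 0 .. row 31) = 00100010001000101111111111111111
Output column grouped in 4s = 0010 0010 0010 0010 1111 1111 1111 1111 = 0x2222FFFF
Convert to decimal digit by digit (value = value*16 + digit):
  2 -> 2
  2*16 + 2 = 34
  34*16 + 2 = 546
  546*16 + 2 = 8738
  8738*16 + 15 (F) = 139823
  139823*16 + 15 (F) = 2237183
  2237183*16 + 15 (F) = 35794943
  35794943*16 + 15 (F) = 572719103
Decimal = 572719103

572719103
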